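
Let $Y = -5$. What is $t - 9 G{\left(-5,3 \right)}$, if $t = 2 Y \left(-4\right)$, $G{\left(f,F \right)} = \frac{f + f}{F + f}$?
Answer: $-5$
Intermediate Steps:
$G{\left(f,F \right)} = \frac{2 f}{F + f}$
$t = 40$ ($t = 2 \left(-5\right) \left(-4\right) = \left(-10\right) \left(-4\right) = 40$)
$t - 9 G{\left(-5,3 \right)} = 40 - 9 \cdot 2 \left(-5\right) \frac{1}{3 - 5} = 40 - 9 \cdot 2 \left(-5\right) \frac{1}{-2} = 40 - 9 \cdot 2 \left(-5\right) \left(- \frac{1}{2}\right) = 40 - 45 = -5$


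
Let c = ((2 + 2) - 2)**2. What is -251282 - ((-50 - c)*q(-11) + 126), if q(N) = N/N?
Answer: -251354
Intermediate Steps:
q(N) = 1
c = 4 (c = (4 - 2)**2 = 2**2 = 4)
-251282 - ((-50 - c)*q(-11) + 126) = -251282 - ((-50 - 1*4)*1 + 126) = -251282 - ((-50 - 4)*1 + 126) = -251282 - (-54*1 + 126) = -251282 - (-54 + 126) = -251282 - 1*72 = -251282 - 72 = -251354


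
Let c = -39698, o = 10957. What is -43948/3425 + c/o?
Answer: -617503886/37527725 ≈ -16.455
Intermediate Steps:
-43948/3425 + c/o = -43948/3425 - 39698/10957 = -617503886/37527725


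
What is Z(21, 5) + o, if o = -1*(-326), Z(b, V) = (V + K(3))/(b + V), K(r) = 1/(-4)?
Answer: 33923/104 ≈ 326.18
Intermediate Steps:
K(r) = -¼
Z(b, V) = (-¼ + V)/(V + b) (Z(b, V) = (V - ¼)/(b + V) = (-¼ + V)/(V + b))
o = 326
Z(21, 5) + o = (-¼ + 5)/(5 + 21) + 326 = (19/4)/26 + 326 = (1/26)*(19/4) + 326 = 19/104 + 326 = 33923/104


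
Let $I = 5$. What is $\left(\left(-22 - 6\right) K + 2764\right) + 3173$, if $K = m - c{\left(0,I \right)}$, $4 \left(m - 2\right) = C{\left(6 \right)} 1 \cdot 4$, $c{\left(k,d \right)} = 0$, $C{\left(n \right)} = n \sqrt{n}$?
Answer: $5881 - 168 \sqrt{6} \approx 5469.5$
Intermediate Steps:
$C{\left(n \right)} = n^{\frac{3}{2}}$
$m = 2 + 6 \sqrt{6}$ ($m = 2 + \frac{6^{\frac{3}{2}} \cdot 1 \cdot 4}{4} = 2 + \frac{6 \sqrt{6} \cdot 1 \cdot 4}{4} = 2 + \frac{6 \sqrt{6} \cdot 4}{4} = 2 + \frac{24 \sqrt{6}}{4} = 2 + 6 \sqrt{6} \approx 16.697$)
$K = 2 + 6 \sqrt{6}$ ($K = \left(2 + 6 \sqrt{6}\right) - 0 = \left(2 + 6 \sqrt{6}\right) + 0 = 2 + 6 \sqrt{6} \approx 16.697$)
$\left(\left(-22 - 6\right) K + 2764\right) + 3173 = \left(\left(-22 - 6\right) \left(2 + 6 \sqrt{6}\right) + 2764\right) + 3173 = \left(- 28 \left(2 + 6 \sqrt{6}\right) + 2764\right) + 3173 = \left(\left(-56 - 168 \sqrt{6}\right) + 2764\right) + 3173 = \left(2708 - 168 \sqrt{6}\right) + 3173 = 5881 - 168 \sqrt{6}$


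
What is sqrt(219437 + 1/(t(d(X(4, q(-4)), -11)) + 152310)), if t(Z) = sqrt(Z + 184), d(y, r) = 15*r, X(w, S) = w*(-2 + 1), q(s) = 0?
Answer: sqrt(219437 + 1/(152310 + sqrt(19))) ≈ 468.44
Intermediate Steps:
X(w, S) = -w (X(w, S) = w*(-1) = -w)
t(Z) = sqrt(184 + Z)
sqrt(219437 + 1/(t(d(X(4, q(-4)), -11)) + 152310)) = sqrt(219437 + 1/(sqrt(184 + 15*(-11)) + 152310)) = sqrt(219437 + 1/(sqrt(184 - 165) + 152310)) = sqrt(219437 + 1/(sqrt(19) + 152310)) = sqrt(219437 + 1/(152310 + sqrt(19)))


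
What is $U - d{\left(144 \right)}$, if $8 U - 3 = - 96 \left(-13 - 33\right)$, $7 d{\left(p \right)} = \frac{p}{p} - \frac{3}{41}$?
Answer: $\frac{1267949}{2296} \approx 552.24$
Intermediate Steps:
$d{\left(p \right)} = \frac{38}{287}$ ($d{\left(p \right)} = \frac{\frac{p}{p} - \frac{3}{41}}{7} = \frac{1 - \frac{3}{41}}{7} = \frac{1}{7} \cdot \frac{38}{41} = \frac{38}{287}$)
$U = \frac{4419}{8}$ ($U = \frac{3}{8} + \frac{\left(-96\right) \left(-13 - 33\right)}{8} = \frac{3}{8} + \frac{\left(-96\right) \left(-46\right)}{8} = \frac{3}{8} + \frac{1}{8} \cdot 4416 = \frac{3}{8} + 552 = \frac{4419}{8} \approx 552.38$)
$U - d{\left(144 \right)} = \frac{4419}{8} - \frac{38}{287} = \frac{1267949}{2296}$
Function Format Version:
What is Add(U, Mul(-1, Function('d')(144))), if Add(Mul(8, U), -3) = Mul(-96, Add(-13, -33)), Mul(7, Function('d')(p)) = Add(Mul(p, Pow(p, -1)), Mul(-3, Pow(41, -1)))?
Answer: Rational(1267949, 2296) ≈ 552.24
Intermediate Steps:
Function('d')(p) = Rational(38, 287) (Function('d')(p) = Mul(Rational(1, 7), Add(Mul(p, Pow(p, -1)), Mul(-3, Pow(41, -1)))) = Mul(Rational(1, 7), Add(1, Mul(-3, Rational(1, 41)))) = Mul(Rational(1, 7), Add(1, Rational(-3, 41))) = Mul(Rational(1, 7), Rational(38, 41)) = Rational(38, 287))
U = Rational(4419, 8) (U = Add(Rational(3, 8), Mul(Rational(1, 8), Mul(-96, Add(-13, -33)))) = Add(Rational(3, 8), Mul(Rational(1, 8), Mul(-96, -46))) = Add(Rational(3, 8), Mul(Rational(1, 8), 4416)) = Add(Rational(3, 8), 552) = Rational(4419, 8) ≈ 552.38)
Add(U, Mul(-1, Function('d')(144))) = Add(Rational(4419, 8), Mul(-1, Rational(38, 287))) = Add(Rational(4419, 8), Rational(-38, 287)) = Rational(1267949, 2296)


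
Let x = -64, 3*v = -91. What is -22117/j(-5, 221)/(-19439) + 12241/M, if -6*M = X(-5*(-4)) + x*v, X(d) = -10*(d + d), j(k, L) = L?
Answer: -27837469571/584258584 ≈ -47.646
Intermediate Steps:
v = -91/3 (v = (⅓)*(-91) = -91/3 ≈ -30.333)
X(d) = -20*d
M = -2312/9 (M = -(-(-100)*(-4) - 64*(-91/3))/6 = -(-20*20 + 5824/3)/6 = -(-400 + 5824/3)/6 = -⅙*4624/3 = -2312/9 ≈ -256.89)
-22117/j(-5, 221)/(-19439) + 12241/M = -22117/221/(-19439) + 12241/(-2312/9) = -22117*1/221*(-1/19439) + 12241*(-9/2312) = -1301/13*(-1/19439) - 110169/2312 = 1301/252707 - 110169/2312 = -27837469571/584258584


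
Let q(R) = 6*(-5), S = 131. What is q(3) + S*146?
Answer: 19096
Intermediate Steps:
q(R) = -30
q(3) + S*146 = -30 + 131*146 = -30 + 19126 = 19096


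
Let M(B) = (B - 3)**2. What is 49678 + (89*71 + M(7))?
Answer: 56013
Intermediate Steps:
M(B) = (-3 + B)**2
49678 + (89*71 + M(7)) = 49678 + (89*71 + (-3 + 7)**2) = 49678 + (6319 + 4**2) = 49678 + (6319 + 16) = 49678 + 6335 = 56013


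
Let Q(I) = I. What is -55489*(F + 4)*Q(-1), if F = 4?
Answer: 443912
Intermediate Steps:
-55489*(F + 4)*Q(-1) = -55489*(4 + 4)*(-1) = -443912*(-1) = -55489*(-8) = 443912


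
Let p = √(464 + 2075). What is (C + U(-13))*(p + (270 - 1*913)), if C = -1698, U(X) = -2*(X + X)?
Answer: 1058378 - 1646*√2539 ≈ 9.7544e+5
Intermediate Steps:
U(X) = -4*X
p = √2539 ≈ 50.388
(C + U(-13))*(p + (270 - 1*913)) = (-1698 - 4*(-13))*(√2539 + (270 - 1*913)) = (-1698 + 52)*(√2539 + (270 - 913)) = -1646*(√2539 - 643) = -1646*(-643 + √2539) = 1058378 - 1646*√2539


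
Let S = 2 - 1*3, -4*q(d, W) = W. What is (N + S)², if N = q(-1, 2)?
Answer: 9/4 ≈ 2.2500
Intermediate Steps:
q(d, W) = -W/4
N = -½ (N = -¼*2 = -½ ≈ -0.50000)
S = -1 (S = 2 - 3 = -1)
(N + S)² = (-½ - 1)² = (-3/2)² = 9/4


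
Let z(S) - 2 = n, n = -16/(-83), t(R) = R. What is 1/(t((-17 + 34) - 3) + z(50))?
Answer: 83/1344 ≈ 0.061756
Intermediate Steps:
n = 16/83 (n = -16*(-1/83) = 16/83 ≈ 0.19277)
z(S) = 182/83 (z(S) = 2 + 16/83 = 182/83)
1/(t((-17 + 34) - 3) + z(50)) = 1/(((-17 + 34) - 3) + 182/83) = 1/((17 - 3) + 182/83) = 1/(14 + 182/83) = 1/(1344/83) = 83/1344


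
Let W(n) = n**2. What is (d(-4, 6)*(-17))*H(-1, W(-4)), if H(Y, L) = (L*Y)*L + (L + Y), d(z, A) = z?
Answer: -16388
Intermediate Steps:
H(Y, L) = L + Y + Y*L**2 (H(Y, L) = Y*L**2 + (L + Y) = L + Y + Y*L**2)
(d(-4, 6)*(-17))*H(-1, W(-4)) = (-4*(-17))*((-4)**2 - 1 - ((-4)**2)**2) = 68*(16 - 1 - 1*16**2) = 68*(16 - 1 - 1*256) = 68*(16 - 1 - 256) = 68*(-241) = -16388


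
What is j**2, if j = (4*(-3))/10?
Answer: 36/25 ≈ 1.4400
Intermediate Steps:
j = -6/5 (j = -12*1/10 = -6/5 ≈ -1.2000)
j**2 = (-6/5)**2 = 36/25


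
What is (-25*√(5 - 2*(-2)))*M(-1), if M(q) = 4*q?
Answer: 300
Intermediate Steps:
(-25*√(5 - 2*(-2)))*M(-1) = (-25*√(5 - 2*(-2)))*(4*(-1)) = -25*√(5 + 4)*(-4) = -25*√9*(-4) = -25*3*(-4) = -75*(-4) = 300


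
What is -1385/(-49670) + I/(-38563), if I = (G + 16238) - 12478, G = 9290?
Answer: -118956749/383084842 ≈ -0.31052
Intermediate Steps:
I = 13050 (I = (9290 + 16238) - 12478 = 25528 - 12478 = 13050)
-1385/(-49670) + I/(-38563) = -1385/(-49670) + 13050/(-38563) = -1385*(-1/49670) + 13050*(-1/38563) = 277/9934 - 13050/38563 = -118956749/383084842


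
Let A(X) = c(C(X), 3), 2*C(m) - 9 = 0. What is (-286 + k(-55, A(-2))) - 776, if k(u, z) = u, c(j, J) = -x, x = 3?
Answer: -1117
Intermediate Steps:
C(m) = 9/2 (C(m) = 9/2 + (½)*0 = 9/2 + 0 = 9/2)
c(j, J) = -3 (c(j, J) = -1*3 = -3)
A(X) = -3
(-286 + k(-55, A(-2))) - 776 = (-286 - 55) - 776 = -341 - 776 = -1117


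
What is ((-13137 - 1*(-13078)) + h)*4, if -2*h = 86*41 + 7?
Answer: -7302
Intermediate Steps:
h = -3533/2 (h = -(86*41 + 7)/2 = -(3526 + 7)/2 = -½*3533 = -3533/2 ≈ -1766.5)
((-13137 - 1*(-13078)) + h)*4 = ((-13137 - 1*(-13078)) - 3533/2)*4 = ((-13137 + 13078) - 3533/2)*4 = (-59 - 3533/2)*4 = -3651/2*4 = -7302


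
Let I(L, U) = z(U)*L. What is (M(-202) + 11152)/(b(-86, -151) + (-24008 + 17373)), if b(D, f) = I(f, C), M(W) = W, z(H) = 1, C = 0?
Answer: -1825/1131 ≈ -1.6136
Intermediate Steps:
I(L, U) = L (I(L, U) = 1*L = L)
b(D, f) = f
(M(-202) + 11152)/(b(-86, -151) + (-24008 + 17373)) = (-202 + 11152)/(-151 + (-24008 + 17373)) = 10950/(-151 - 6635) = 10950/(-6786) = 10950*(-1/6786) = -1825/1131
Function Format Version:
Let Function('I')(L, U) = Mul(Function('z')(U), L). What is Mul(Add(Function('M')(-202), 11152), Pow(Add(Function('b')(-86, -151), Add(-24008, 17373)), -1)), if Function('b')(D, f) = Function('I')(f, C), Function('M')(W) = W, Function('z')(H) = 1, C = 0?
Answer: Rational(-1825, 1131) ≈ -1.6136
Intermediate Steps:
Function('I')(L, U) = L (Function('I')(L, U) = Mul(1, L) = L)
Function('b')(D, f) = f
Mul(Add(Function('M')(-202), 11152), Pow(Add(Function('b')(-86, -151), Add(-24008, 17373)), -1)) = Mul(Add(-202, 11152), Pow(Add(-151, Add(-24008, 17373)), -1)) = Mul(10950, Pow(Add(-151, -6635), -1)) = Mul(10950, Pow(-6786, -1)) = Mul(10950, Rational(-1, 6786)) = Rational(-1825, 1131)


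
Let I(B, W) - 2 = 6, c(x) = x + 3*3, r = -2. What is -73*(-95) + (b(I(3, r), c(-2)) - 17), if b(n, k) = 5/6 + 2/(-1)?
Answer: 41501/6 ≈ 6916.8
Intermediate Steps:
c(x) = 9 + x (c(x) = x + 9 = 9 + x)
I(B, W) = 8 (I(B, W) = 2 + 6 = 8)
b(n, k) = -7/6 (b(n, k) = 5*(1/6) + 2*(-1) = 5/6 - 2 = -7/6)
-73*(-95) + (b(I(3, r), c(-2)) - 17) = -73*(-95) + (-7/6 - 17) = 6935 - 109/6 = 41501/6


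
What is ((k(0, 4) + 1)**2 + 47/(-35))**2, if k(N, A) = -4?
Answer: 71824/1225 ≈ 58.632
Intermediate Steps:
((k(0, 4) + 1)**2 + 47/(-35))**2 = ((-4 + 1)**2 + 47/(-35))**2 = ((-3)**2 + 47*(-1/35))**2 = (9 - 47/35)**2 = (268/35)**2 = 71824/1225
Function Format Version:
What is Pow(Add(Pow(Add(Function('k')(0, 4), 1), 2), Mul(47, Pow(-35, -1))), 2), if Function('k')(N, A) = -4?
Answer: Rational(71824, 1225) ≈ 58.632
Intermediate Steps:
Pow(Add(Pow(Add(Function('k')(0, 4), 1), 2), Mul(47, Pow(-35, -1))), 2) = Pow(Add(Pow(Add(-4, 1), 2), Mul(47, Pow(-35, -1))), 2) = Pow(Add(Pow(-3, 2), Mul(47, Rational(-1, 35))), 2) = Pow(Add(9, Rational(-47, 35)), 2) = Pow(Rational(268, 35), 2) = Rational(71824, 1225)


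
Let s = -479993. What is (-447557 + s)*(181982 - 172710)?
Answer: -8600243600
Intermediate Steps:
(-447557 + s)*(181982 - 172710) = (-447557 - 479993)*(181982 - 172710) = -927550*9272 = -8600243600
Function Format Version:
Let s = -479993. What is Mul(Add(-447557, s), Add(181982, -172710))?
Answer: -8600243600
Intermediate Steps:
Mul(Add(-447557, s), Add(181982, -172710)) = Mul(Add(-447557, -479993), Add(181982, -172710)) = Mul(-927550, 9272) = -8600243600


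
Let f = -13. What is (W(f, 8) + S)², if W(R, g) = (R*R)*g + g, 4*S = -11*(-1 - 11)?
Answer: 1940449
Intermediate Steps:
S = 33 (S = (-11*(-1 - 11))/4 = (-11*(-12))/4 = (¼)*132 = 33)
W(R, g) = g + g*R² (W(R, g) = R²*g + g = g*R² + g = g + g*R²)
(W(f, 8) + S)² = (8*(1 + (-13)²) + 33)² = (8*(1 + 169) + 33)² = (8*170 + 33)² = (1360 + 33)² = 1393² = 1940449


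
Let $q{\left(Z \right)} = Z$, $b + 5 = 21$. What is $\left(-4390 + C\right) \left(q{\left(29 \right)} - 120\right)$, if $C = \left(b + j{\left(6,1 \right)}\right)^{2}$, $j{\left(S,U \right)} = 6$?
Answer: $355446$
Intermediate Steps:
$b = 16$ ($b = -5 + 21 = 16$)
$C = 484$ ($C = \left(16 + 6\right)^{2} = 22^{2} = 484$)
$\left(-4390 + C\right) \left(q{\left(29 \right)} - 120\right) = \left(-4390 + 484\right) \left(29 - 120\right) = \left(-3906\right) \left(-91\right) = 355446$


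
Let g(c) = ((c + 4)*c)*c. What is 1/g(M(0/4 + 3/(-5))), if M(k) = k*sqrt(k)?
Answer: -62500/54729 - 625*I*sqrt(15)/18243 ≈ -1.142 - 0.13269*I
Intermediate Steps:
M(k) = k**(3/2)
g(c) = c**2*(4 + c) (g(c) = ((4 + c)*c)*c = (c*(4 + c))*c = c**2*(4 + c))
1/g(M(0/4 + 3/(-5))) = 1/(((0/4 + 3/(-5))**(3/2))**2*(4 + (0/4 + 3/(-5))**(3/2))) = 1/(((0*(1/4) + 3*(-1/5))**(3/2))**2*(4 + (0*(1/4) + 3*(-1/5))**(3/2))) = 1/(((0 - 3/5)**(3/2))**2*(4 + (0 - 3/5)**(3/2))) = 1/(((-3/5)**(3/2))**2*(4 + (-3/5)**(3/2))) = 1/((-3*I*sqrt(15)/25)**2*(4 - 3*I*sqrt(15)/25)) = 1/(-27*(4 - 3*I*sqrt(15)/25)/125) = 1/(-108/125 + 81*I*sqrt(15)/3125)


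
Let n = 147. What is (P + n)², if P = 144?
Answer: 84681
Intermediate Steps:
(P + n)² = (144 + 147)² = 291² = 84681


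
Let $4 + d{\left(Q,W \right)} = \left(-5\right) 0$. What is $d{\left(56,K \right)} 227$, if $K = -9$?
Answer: $-908$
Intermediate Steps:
$d{\left(Q,W \right)} = -4$ ($d{\left(Q,W \right)} = -4 - 0 = -4 + 0 = -4$)
$d{\left(56,K \right)} 227 = \left(-4\right) 227 = -908$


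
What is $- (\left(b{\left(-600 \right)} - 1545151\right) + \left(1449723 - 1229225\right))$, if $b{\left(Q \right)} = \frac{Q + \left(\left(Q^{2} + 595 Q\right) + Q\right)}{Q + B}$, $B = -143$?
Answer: $\frac{984218979}{743} \approx 1.3247 \cdot 10^{6}$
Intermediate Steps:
$b{\left(Q \right)} = \frac{Q^{2} + 597 Q}{-143 + Q}$ ($b{\left(Q \right)} = \frac{Q + \left(\left(Q^{2} + 595 Q\right) + Q\right)}{Q - 143} = \frac{Q + \left(Q^{2} + 596 Q\right)}{-143 + Q} = \frac{Q^{2} + 597 Q}{-143 + Q}$)
$- (\left(b{\left(-600 \right)} - 1545151\right) + \left(1449723 - 1229225\right)) = - (\left(- \frac{600 \left(597 - 600\right)}{-143 - 600} - 1545151\right) + \left(1449723 - 1229225\right)) = - (\left(\left(-600\right) \frac{1}{-743} \left(-3\right) - 1545151\right) + 220498) = - (\left(\left(-600\right) \left(- \frac{1}{743}\right) \left(-3\right) - 1545151\right) + 220498) = - (\left(- \frac{1800}{743} - 1545151\right) + 220498) = - (- \frac{1148048993}{743} + 220498) = \left(-1\right) \left(- \frac{984218979}{743}\right) = \frac{984218979}{743}$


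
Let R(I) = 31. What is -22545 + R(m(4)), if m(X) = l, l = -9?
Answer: -22514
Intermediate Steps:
m(X) = -9
-22545 + R(m(4)) = -22545 + 31 = -22514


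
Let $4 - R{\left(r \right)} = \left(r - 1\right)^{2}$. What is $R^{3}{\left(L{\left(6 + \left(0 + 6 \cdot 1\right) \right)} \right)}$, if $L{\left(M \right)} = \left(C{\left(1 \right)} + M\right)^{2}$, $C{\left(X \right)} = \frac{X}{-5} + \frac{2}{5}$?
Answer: $- \frac{2547729478278183951296}{244140625} \approx -1.0435 \cdot 10^{13}$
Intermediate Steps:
$C{\left(X \right)} = \frac{2}{5} - \frac{X}{5}$ ($C{\left(X \right)} = X \left(- \frac{1}{5}\right) + 2 \cdot \frac{1}{5} = - \frac{X}{5} + \frac{2}{5} = \frac{2}{5} - \frac{X}{5}$)
$L{\left(M \right)} = \left(\frac{1}{5} + M\right)^{2}$ ($L{\left(M \right)} = \left(\left(\frac{2}{5} - \frac{1}{5}\right) + M\right)^{2} = \left(\frac{1}{5} + M\right)^{2}$)
$R{\left(r \right)} = 4 - \left(-1 + r\right)^{2}$ ($R{\left(r \right)} = 4 - \left(r - 1\right)^{2} = 4 - \left(-1 + r\right)^{2}$)
$R^{3}{\left(L{\left(6 + \left(0 + 6 \cdot 1\right) \right)} \right)} = \left(4 - \left(-1 + \frac{\left(1 + 5 \left(6 + \left(0 + 6 \cdot 1\right)\right)\right)^{2}}{25}\right)^{2}\right)^{3} = \left(4 - \left(-1 + \frac{\left(1 + 5 \left(6 + \left(0 + 6\right)\right)\right)^{2}}{25}\right)^{2}\right)^{3} = \left(4 - \left(-1 + \frac{\left(1 + 5 \left(6 + 6\right)\right)^{2}}{25}\right)^{2}\right)^{3} = \left(4 - \left(-1 + \frac{\left(1 + 5 \cdot 12\right)^{2}}{25}\right)^{2}\right)^{3} = \left(4 - \left(-1 + \frac{\left(1 + 60\right)^{2}}{25}\right)^{2}\right)^{3} = \left(4 - \left(-1 + \frac{61^{2}}{25}\right)^{2}\right)^{3} = \left(4 - \left(-1 + \frac{1}{25} \cdot 3721\right)^{2}\right)^{3} = \left(4 - \left(-1 + \frac{3721}{25}\right)^{2}\right)^{3} = \left(4 - \left(\frac{3696}{25}\right)^{2}\right)^{3} = \left(4 - \frac{13660416}{625}\right)^{3} = \left(- \frac{13657916}{625}\right)^{3} = - \frac{2547729478278183951296}{244140625}$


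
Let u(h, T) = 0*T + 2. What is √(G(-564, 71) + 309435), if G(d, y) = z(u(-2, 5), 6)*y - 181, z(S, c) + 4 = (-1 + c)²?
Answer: √310745 ≈ 557.45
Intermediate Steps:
u(h, T) = 2 (u(h, T) = 0 + 2 = 2)
z(S, c) = -4 + (-1 + c)²
G(d, y) = -181 + 21*y (G(d, y) = (-4 + (-1 + 6)²)*y - 181 = (-4 + 5²)*y - 181 = (-4 + 25)*y - 181 = 21*y - 181 = -181 + 21*y)
√(G(-564, 71) + 309435) = √((-181 + 21*71) + 309435) = √((-181 + 1491) + 309435) = √(1310 + 309435) = √310745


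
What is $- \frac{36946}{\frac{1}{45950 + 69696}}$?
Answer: $-4272657116$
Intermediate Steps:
$- \frac{36946}{\frac{1}{45950 + 69696}} = - \frac{36946}{\frac{1}{115646}} = - 36946 \frac{1}{\frac{1}{115646}} = \left(-36946\right) 115646 = -4272657116$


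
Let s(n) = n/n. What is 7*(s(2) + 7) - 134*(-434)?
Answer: 58212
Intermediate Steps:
s(n) = 1
7*(s(2) + 7) - 134*(-434) = 7*(1 + 7) - 134*(-434) = 7*8 + 58156 = 56 + 58156 = 58212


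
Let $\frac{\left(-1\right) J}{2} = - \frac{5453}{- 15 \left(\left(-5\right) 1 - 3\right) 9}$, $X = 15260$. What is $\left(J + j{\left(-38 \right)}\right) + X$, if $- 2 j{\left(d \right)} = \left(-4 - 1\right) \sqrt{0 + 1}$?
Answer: $\frac{8247203}{540} \approx 15273.0$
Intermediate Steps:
$j{\left(d \right)} = \frac{5}{2}$ ($j{\left(d \right)} = - \frac{\left(-4 - 1\right) \sqrt{0 + 1}}{2} = - \frac{\left(-5\right) \sqrt{1}}{2} = - \frac{\left(-5\right) 1}{2} = \left(- \frac{1}{2}\right) \left(-5\right) = \frac{5}{2}$)
$J = \frac{5453}{540}$ ($J = - 2 \left(- \frac{5453}{- 15 \left(\left(-5\right) 1 - 3\right) 9}\right) = - 2 \left(- \frac{5453}{- 15 \left(-5 - 3\right) 9}\right) = - 2 \left(- \frac{5453}{\left(-15\right) \left(-8\right) 9}\right) = - 2 \left(- \frac{5453}{120 \cdot 9}\right) = - 2 \left(- \frac{5453}{1080}\right) = - 2 \left(\left(-5453\right) \frac{1}{1080}\right) = \left(-2\right) \left(- \frac{5453}{1080}\right) = \frac{5453}{540} \approx 10.098$)
$\left(J + j{\left(-38 \right)}\right) + X = \left(\frac{5453}{540} + \frac{5}{2}\right) + 15260 = \frac{6803}{540} + 15260 = \frac{8247203}{540}$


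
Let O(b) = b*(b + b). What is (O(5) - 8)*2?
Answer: 84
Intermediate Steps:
O(b) = 2*b² (O(b) = b*(2*b) = 2*b²)
(O(5) - 8)*2 = (2*5² - 8)*2 = (2*25 - 8)*2 = (50 - 8)*2 = 42*2 = 84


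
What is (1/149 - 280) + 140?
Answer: -20859/149 ≈ -139.99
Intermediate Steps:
(1/149 - 280) + 140 = -41719/149 + 140 = -20859/149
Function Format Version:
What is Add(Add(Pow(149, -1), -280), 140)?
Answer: Rational(-20859, 149) ≈ -139.99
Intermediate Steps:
Add(Add(Pow(149, -1), -280), 140) = Add(Add(Rational(1, 149), -280), 140) = Add(Rational(-41719, 149), 140) = Rational(-20859, 149)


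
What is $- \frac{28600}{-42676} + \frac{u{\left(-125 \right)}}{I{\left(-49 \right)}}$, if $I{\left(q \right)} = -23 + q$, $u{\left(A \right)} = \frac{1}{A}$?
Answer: $\frac{64360669}{96021000} \approx 0.67028$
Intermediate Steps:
$- \frac{28600}{-42676} + \frac{u{\left(-125 \right)}}{I{\left(-49 \right)}} = - \frac{28600}{-42676} + \frac{1}{\left(-125\right) \left(-23 - 49\right)} = \left(-28600\right) \left(- \frac{1}{42676}\right) - \frac{1}{125 \left(-72\right)} = \frac{7150}{10669} - - \frac{1}{9000} = \frac{7150}{10669} + \frac{1}{9000} = \frac{64360669}{96021000}$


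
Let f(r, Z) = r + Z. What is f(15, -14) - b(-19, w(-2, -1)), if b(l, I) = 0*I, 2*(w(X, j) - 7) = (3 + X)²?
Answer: 1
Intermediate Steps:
w(X, j) = 7 + (3 + X)²/2
f(r, Z) = Z + r
b(l, I) = 0
f(15, -14) - b(-19, w(-2, -1)) = (-14 + 15) - 1*0 = 1 + 0 = 1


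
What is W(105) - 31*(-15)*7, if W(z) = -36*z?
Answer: -525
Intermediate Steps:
W(105) - 31*(-15)*7 = -36*105 - 31*(-15)*7 = -3780 + 465*7 = -3780 + 3255 = -525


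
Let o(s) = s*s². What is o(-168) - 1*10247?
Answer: -4751879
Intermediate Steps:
o(s) = s³
o(-168) - 1*10247 = (-168)³ - 1*10247 = -4741632 - 10247 = -4751879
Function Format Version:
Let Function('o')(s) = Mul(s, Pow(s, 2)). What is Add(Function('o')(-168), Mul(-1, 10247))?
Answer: -4751879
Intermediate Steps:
Function('o')(s) = Pow(s, 3)
Add(Function('o')(-168), Mul(-1, 10247)) = Add(Pow(-168, 3), Mul(-1, 10247)) = Add(-4741632, -10247) = -4751879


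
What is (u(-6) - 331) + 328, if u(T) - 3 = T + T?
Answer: -12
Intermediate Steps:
u(T) = 3 + 2*T (u(T) = 3 + (T + T) = 3 + 2*T)
(u(-6) - 331) + 328 = ((3 + 2*(-6)) - 331) + 328 = ((3 - 12) - 331) + 328 = (-9 - 331) + 328 = -340 + 328 = -12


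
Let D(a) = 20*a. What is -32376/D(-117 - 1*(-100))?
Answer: 8094/85 ≈ 95.224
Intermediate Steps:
-32376/D(-117 - 1*(-100)) = -32376*1/(20*(-117 - 1*(-100))) = -32376*1/(20*(-117 + 100)) = -32376/(20*(-17)) = -32376/(-340) = -32376*(-1/340) = 8094/85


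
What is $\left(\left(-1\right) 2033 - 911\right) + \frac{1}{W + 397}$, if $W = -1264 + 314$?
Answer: $- \frac{1628033}{553} \approx -2944.0$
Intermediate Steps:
$W = -950$
$\left(\left(-1\right) 2033 - 911\right) + \frac{1}{W + 397} = \left(\left(-1\right) 2033 - 911\right) + \frac{1}{-950 + 397} = \left(-2033 - 911\right) + \frac{1}{-553} = -2944 - \frac{1}{553} = - \frac{1628033}{553}$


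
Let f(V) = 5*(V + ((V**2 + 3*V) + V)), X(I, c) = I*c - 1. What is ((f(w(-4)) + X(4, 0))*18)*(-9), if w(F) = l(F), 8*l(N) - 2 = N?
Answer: 8991/8 ≈ 1123.9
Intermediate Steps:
X(I, c) = -1 + I*c
l(N) = 1/4 + N/8
w(F) = 1/4 + F/8
f(V) = 5*V**2 + 25*V (f(V) = 5*(V + (V**2 + 4*V)) = 5*(V**2 + 5*V) = 5*V**2 + 25*V)
((f(w(-4)) + X(4, 0))*18)*(-9) = ((5*(1/4 + (1/8)*(-4))*(5 + (1/4 + (1/8)*(-4))) + (-1 + 4*0))*18)*(-9) = ((5*(1/4 - 1/2)*(5 + (1/4 - 1/2)) + (-1 + 0))*18)*(-9) = ((5*(-1/4)*(5 - 1/4) - 1)*18)*(-9) = ((5*(-1/4)*(19/4) - 1)*18)*(-9) = ((-95/16 - 1)*18)*(-9) = -111/16*18*(-9) = -999/8*(-9) = 8991/8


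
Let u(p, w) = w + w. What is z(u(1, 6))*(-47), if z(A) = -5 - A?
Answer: 799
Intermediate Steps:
u(p, w) = 2*w
z(u(1, 6))*(-47) = (-5 - 2*6)*(-47) = (-5 - 1*12)*(-47) = (-5 - 12)*(-47) = -17*(-47) = 799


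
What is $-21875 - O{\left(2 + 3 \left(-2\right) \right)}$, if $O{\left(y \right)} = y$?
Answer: $-21871$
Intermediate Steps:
$-21875 - O{\left(2 + 3 \left(-2\right) \right)} = -21875 - \left(2 + 3 \left(-2\right)\right) = -21875 - \left(2 - 6\right) = -21875 - -4 = -21875 + 4 = -21871$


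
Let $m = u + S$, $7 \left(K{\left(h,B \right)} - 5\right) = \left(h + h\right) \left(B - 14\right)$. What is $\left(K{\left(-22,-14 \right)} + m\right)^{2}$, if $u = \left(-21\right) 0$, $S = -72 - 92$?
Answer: $289$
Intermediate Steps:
$S = -164$ ($S = -72 - 92 = -164$)
$K{\left(h,B \right)} = 5 + \frac{2 h \left(-14 + B\right)}{7}$ ($K{\left(h,B \right)} = 5 + \frac{\left(h + h\right) \left(B - 14\right)}{7} = 5 + \frac{2 h \left(-14 + B\right)}{7}$)
$u = 0$
$m = -164$ ($m = 0 - 164 = -164$)
$\left(K{\left(-22,-14 \right)} + m\right)^{2} = \left(\left(5 - -88 + \frac{2}{7} \left(-14\right) \left(-22\right)\right) - 164\right)^{2} = \left(\left(5 + 88 + 88\right) - 164\right)^{2} = \left(181 - 164\right)^{2} = 17^{2} = 289$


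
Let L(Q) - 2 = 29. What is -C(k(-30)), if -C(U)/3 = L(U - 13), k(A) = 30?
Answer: 93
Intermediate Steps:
L(Q) = 31 (L(Q) = 2 + 29 = 31)
C(U) = -93 (C(U) = -3*31 = -93)
-C(k(-30)) = -1*(-93) = 93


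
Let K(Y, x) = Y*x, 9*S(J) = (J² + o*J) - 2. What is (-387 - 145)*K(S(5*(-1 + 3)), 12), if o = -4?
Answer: -123424/3 ≈ -41141.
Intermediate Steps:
S(J) = -2/9 - 4*J/9 + J²/9 (S(J) = ((J² - 4*J) - 2)/9 = (-2 + J² - 4*J)/9 = -2/9 - 4*J/9 + J²/9)
(-387 - 145)*K(S(5*(-1 + 3)), 12) = (-387 - 145)*((-2/9 - 20*(-1 + 3)/9 + (5*(-1 + 3))²/9)*12) = -532*(-2/9 - 20*2/9 + (5*2)²/9)*12 = -532*(-2/9 - 4/9*10 + (⅑)*10²)*12 = -532*(-2/9 - 40/9 + (⅑)*100)*12 = -532*(-2/9 - 40/9 + 100/9)*12 = -30856*12/9 = -532*232/3 = -123424/3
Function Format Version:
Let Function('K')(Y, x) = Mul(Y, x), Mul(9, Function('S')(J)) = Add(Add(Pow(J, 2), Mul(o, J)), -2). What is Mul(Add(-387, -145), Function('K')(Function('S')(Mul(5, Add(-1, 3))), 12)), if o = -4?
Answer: Rational(-123424, 3) ≈ -41141.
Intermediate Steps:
Function('S')(J) = Add(Rational(-2, 9), Mul(Rational(-4, 9), J), Mul(Rational(1, 9), Pow(J, 2))) (Function('S')(J) = Mul(Rational(1, 9), Add(Add(Pow(J, 2), Mul(-4, J)), -2)) = Mul(Rational(1, 9), Add(-2, Pow(J, 2), Mul(-4, J))) = Add(Rational(-2, 9), Mul(Rational(-4, 9), J), Mul(Rational(1, 9), Pow(J, 2))))
Mul(Add(-387, -145), Function('K')(Function('S')(Mul(5, Add(-1, 3))), 12)) = Mul(Add(-387, -145), Mul(Add(Rational(-2, 9), Mul(Rational(-4, 9), Mul(5, Add(-1, 3))), Mul(Rational(1, 9), Pow(Mul(5, Add(-1, 3)), 2))), 12)) = Mul(-532, Mul(Add(Rational(-2, 9), Mul(Rational(-4, 9), Mul(5, 2)), Mul(Rational(1, 9), Pow(Mul(5, 2), 2))), 12)) = Mul(-532, Mul(Add(Rational(-2, 9), Mul(Rational(-4, 9), 10), Mul(Rational(1, 9), Pow(10, 2))), 12)) = Mul(-532, Mul(Add(Rational(-2, 9), Rational(-40, 9), Mul(Rational(1, 9), 100)), 12)) = Mul(-532, Mul(Add(Rational(-2, 9), Rational(-40, 9), Rational(100, 9)), 12)) = Mul(-532, Mul(Rational(58, 9), 12)) = Mul(-532, Rational(232, 3)) = Rational(-123424, 3)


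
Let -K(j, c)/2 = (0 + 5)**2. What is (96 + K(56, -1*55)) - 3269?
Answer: -3223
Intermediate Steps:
K(j, c) = -50 (K(j, c) = -2*(0 + 5)**2 = -2*5**2 = -2*25 = -50)
(96 + K(56, -1*55)) - 3269 = (96 - 50) - 3269 = 46 - 3269 = -3223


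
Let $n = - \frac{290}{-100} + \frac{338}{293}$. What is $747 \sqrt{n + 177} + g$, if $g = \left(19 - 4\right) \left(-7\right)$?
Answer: $-105 + \frac{2241 \sqrt{172702990}}{2930} \approx 9946.3$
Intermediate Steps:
$n = \frac{11877}{2930}$ ($n = \left(-290\right) \left(- \frac{1}{100}\right) + 338 \cdot \frac{1}{293} = \frac{29}{10} + \frac{338}{293} = \frac{11877}{2930} \approx 4.0536$)
$g = -105$ ($g = 15 \left(-7\right) = -105$)
$747 \sqrt{n + 177} + g = 747 \sqrt{\frac{11877}{2930} + 177} - 105 = 747 \sqrt{\frac{530487}{2930}} - 105 = 747 \frac{3 \sqrt{172702990}}{2930} - 105 = \frac{2241 \sqrt{172702990}}{2930} - 105 = -105 + \frac{2241 \sqrt{172702990}}{2930}$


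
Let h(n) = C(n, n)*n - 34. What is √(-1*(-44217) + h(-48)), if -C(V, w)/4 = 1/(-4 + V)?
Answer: √7466303/13 ≈ 210.19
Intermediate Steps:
C(V, w) = -4/(-4 + V)
h(n) = -34 - 4*n/(-4 + n) (h(n) = (-4/(-4 + n))*n - 34 = -4*n/(-4 + n) - 34 = -34 - 4*n/(-4 + n))
√(-1*(-44217) + h(-48)) = √(-1*(-44217) + 2*(68 - 19*(-48))/(-4 - 48)) = √(44217 + 2*(68 + 912)/(-52)) = √(44217 + 2*(-1/52)*980) = √(44217 - 490/13) = √(574331/13) = √7466303/13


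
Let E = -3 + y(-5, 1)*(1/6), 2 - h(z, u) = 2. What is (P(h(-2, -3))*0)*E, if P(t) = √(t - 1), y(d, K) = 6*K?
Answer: 0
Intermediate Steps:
h(z, u) = 0 (h(z, u) = 2 - 1*2 = 2 - 2 = 0)
P(t) = √(-1 + t)
E = -2 (E = -3 + (6*1)*(1/6) = -3 + 6*(1*(⅙)) = -3 + 6*(⅙) = -3 + 1 = -2)
(P(h(-2, -3))*0)*E = (√(-1 + 0)*0)*(-2) = (√(-1)*0)*(-2) = (I*0)*(-2) = 0*(-2) = 0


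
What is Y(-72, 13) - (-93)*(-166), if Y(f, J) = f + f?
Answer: -15582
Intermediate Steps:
Y(f, J) = 2*f
Y(-72, 13) - (-93)*(-166) = 2*(-72) - (-93)*(-166) = -144 - 1*15438 = -144 - 15438 = -15582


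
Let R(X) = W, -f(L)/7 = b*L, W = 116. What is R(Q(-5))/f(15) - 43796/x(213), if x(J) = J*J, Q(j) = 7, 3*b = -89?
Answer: -131161736/141324435 ≈ -0.92809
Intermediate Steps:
b = -89/3 (b = (⅓)*(-89) = -89/3 ≈ -29.667)
x(J) = J²
f(L) = 623*L/3 (f(L) = -(-623)*L/3 = 623*L/3)
R(X) = 116
R(Q(-5))/f(15) - 43796/x(213) = 116/(((623/3)*15)) - 43796/(213²) = 116/3115 - 43796/45369 = -131161736/141324435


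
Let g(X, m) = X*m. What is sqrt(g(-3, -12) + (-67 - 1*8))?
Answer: I*sqrt(39) ≈ 6.245*I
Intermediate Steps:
sqrt(g(-3, -12) + (-67 - 1*8)) = sqrt(-3*(-12) + (-67 - 1*8)) = sqrt(36 + (-67 - 8)) = sqrt(36 - 75) = sqrt(-39) = I*sqrt(39)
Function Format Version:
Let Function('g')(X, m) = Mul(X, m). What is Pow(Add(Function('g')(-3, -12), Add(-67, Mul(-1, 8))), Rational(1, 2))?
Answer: Mul(I, Pow(39, Rational(1, 2))) ≈ Mul(6.2450, I)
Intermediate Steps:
Pow(Add(Function('g')(-3, -12), Add(-67, Mul(-1, 8))), Rational(1, 2)) = Pow(Add(Mul(-3, -12), Add(-67, Mul(-1, 8))), Rational(1, 2)) = Pow(Add(36, Add(-67, -8)), Rational(1, 2)) = Pow(Add(36, -75), Rational(1, 2)) = Pow(-39, Rational(1, 2)) = Mul(I, Pow(39, Rational(1, 2)))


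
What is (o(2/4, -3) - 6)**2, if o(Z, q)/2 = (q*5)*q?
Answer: 7056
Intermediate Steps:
o(Z, q) = 10*q**2 (o(Z, q) = 2*((q*5)*q) = 2*((5*q)*q) = 2*(5*q**2) = 10*q**2)
(o(2/4, -3) - 6)**2 = (10*(-3)**2 - 6)**2 = (10*9 - 6)**2 = (90 - 6)**2 = 84**2 = 7056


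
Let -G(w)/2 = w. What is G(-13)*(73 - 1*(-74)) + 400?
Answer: 4222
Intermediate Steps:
G(w) = -2*w
G(-13)*(73 - 1*(-74)) + 400 = (-2*(-13))*(73 - 1*(-74)) + 400 = 26*(73 + 74) + 400 = 26*147 + 400 = 3822 + 400 = 4222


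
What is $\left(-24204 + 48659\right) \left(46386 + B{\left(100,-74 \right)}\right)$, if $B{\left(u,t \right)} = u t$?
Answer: $953402630$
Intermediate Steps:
$B{\left(u,t \right)} = t u$
$\left(-24204 + 48659\right) \left(46386 + B{\left(100,-74 \right)}\right) = \left(-24204 + 48659\right) \left(46386 - 7400\right) = 24455 \left(46386 - 7400\right) = 24455 \cdot 38986 = 953402630$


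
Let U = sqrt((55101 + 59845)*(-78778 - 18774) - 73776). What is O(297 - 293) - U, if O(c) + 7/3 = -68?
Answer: -211/3 - 4*I*sqrt(700830373) ≈ -70.333 - 1.0589e+5*I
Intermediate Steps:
O(c) = -211/3 (O(c) = -7/3 - 68 = -211/3)
U = 4*I*sqrt(700830373) (U = sqrt(114946*(-97552) - 73776) = sqrt(-11213212192 - 73776) = sqrt(-11213285968) = 4*I*sqrt(700830373) ≈ 1.0589e+5*I)
O(297 - 293) - U = -211/3 - 4*I*sqrt(700830373)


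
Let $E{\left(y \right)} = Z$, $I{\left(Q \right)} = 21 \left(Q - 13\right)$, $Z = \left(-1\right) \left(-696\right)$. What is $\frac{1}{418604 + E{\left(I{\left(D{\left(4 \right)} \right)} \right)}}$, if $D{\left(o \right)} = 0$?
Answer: $\frac{1}{419300} \approx 2.3849 \cdot 10^{-6}$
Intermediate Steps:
$Z = 696$
$I{\left(Q \right)} = -273 + 21 Q$ ($I{\left(Q \right)} = 21 \left(-13 + Q\right) = -273 + 21 Q$)
$E{\left(y \right)} = 696$
$\frac{1}{418604 + E{\left(I{\left(D{\left(4 \right)} \right)} \right)}} = \frac{1}{418604 + 696} = \frac{1}{419300}$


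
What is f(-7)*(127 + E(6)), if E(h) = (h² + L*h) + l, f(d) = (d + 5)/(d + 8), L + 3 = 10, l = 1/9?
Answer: -3692/9 ≈ -410.22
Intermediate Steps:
l = ⅑ ≈ 0.11111
L = 7 (L = -3 + 10 = 7)
f(d) = (5 + d)/(8 + d)
E(h) = ⅑ + h² + 7*h (E(h) = (h² + 7*h) + ⅑ = ⅑ + h² + 7*h)
f(-7)*(127 + E(6)) = ((5 - 7)/(8 - 7))*(127 + (⅑ + 6² + 7*6)) = (-2/1)*(127 + (⅑ + 36 + 42)) = (1*(-2))*(127 + 703/9) = -2*1846/9 = -3692/9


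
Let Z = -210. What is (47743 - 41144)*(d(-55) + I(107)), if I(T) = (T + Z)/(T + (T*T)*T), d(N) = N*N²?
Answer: -1345102752598447/1225150 ≈ -1.0979e+9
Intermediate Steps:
d(N) = N³
I(T) = (-210 + T)/(T + T³) (I(T) = (T - 210)/(T + (T*T)*T) = (-210 + T)/(T + T²*T) = (-210 + T)/(T + T³))
(47743 - 41144)*(d(-55) + I(107)) = (47743 - 41144)*((-55)³ + (-210 + 107)/(107 + 107³)) = 6599*(-166375 - 103/(107 + 1225043)) = 6599*(-166375 - 103/1225150) = 6599*(-203834331353/1225150) = -1345102752598447/1225150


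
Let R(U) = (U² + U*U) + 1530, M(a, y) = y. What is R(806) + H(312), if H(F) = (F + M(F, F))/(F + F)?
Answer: 1300803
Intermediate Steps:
R(U) = 1530 + 2*U² (R(U) = (U² + U²) + 1530 = 2*U² + 1530 = 1530 + 2*U²)
H(F) = 1 (H(F) = (F + F)/(F + F) = (2*F)/((2*F)) = (2*F)*(1/(2*F)) = 1)
R(806) + H(312) = (1530 + 2*806²) + 1 = (1530 + 2*649636) + 1 = (1530 + 1299272) + 1 = 1300802 + 1 = 1300803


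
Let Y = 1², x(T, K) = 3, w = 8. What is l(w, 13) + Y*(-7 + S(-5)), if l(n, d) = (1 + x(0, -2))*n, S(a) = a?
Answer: 20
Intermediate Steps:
Y = 1
l(n, d) = 4*n (l(n, d) = (1 + 3)*n = 4*n)
l(w, 13) + Y*(-7 + S(-5)) = 4*8 + 1*(-7 - 5) = 32 + 1*(-12) = 32 - 12 = 20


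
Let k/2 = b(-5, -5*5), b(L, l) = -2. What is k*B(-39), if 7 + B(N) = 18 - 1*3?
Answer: -32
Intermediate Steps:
B(N) = 8 (B(N) = -7 + (18 - 1*3) = -7 + (18 - 3) = -7 + 15 = 8)
k = -4 (k = 2*(-2) = -4)
k*B(-39) = -4*8 = -32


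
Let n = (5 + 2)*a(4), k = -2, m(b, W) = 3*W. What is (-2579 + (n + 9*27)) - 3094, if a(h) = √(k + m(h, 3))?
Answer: -5430 + 7*√7 ≈ -5411.5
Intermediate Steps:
a(h) = √7 (a(h) = √(-2 + 3*3) = √(-2 + 9) = √7)
n = 7*√7 (n = (5 + 2)*√7 = 7*√7 ≈ 18.520)
(-2579 + (n + 9*27)) - 3094 = (-2579 + (7*√7 + 9*27)) - 3094 = (-2579 + (7*√7 + 243)) - 3094 = (-2579 + (243 + 7*√7)) - 3094 = (-2336 + 7*√7) - 3094 = -5430 + 7*√7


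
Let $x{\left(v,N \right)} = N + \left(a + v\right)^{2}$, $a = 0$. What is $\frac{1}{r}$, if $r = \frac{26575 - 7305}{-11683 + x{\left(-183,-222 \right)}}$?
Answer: $\frac{10792}{9635} \approx 1.1201$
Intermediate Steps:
$x{\left(v,N \right)} = N + v^{2}$ ($x{\left(v,N \right)} = N + \left(0 + v\right)^{2} = N + v^{2}$)
$r = \frac{9635}{10792}$ ($r = \frac{26575 - 7305}{-11683 - \left(222 - \left(-183\right)^{2}\right)} = \frac{19270}{-11683 + \left(-222 + 33489\right)} = \frac{19270}{-11683 + 33267} = \frac{19270}{21584} = 19270 \cdot \frac{1}{21584} = \frac{9635}{10792} \approx 0.89279$)
$\frac{1}{r} = \frac{1}{\frac{9635}{10792}} = \frac{10792}{9635}$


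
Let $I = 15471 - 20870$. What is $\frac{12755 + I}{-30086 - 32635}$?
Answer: $- \frac{2452}{20907} \approx -0.11728$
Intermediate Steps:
$I = -5399$ ($I = 15471 - 20870 = -5399$)
$\frac{12755 + I}{-30086 - 32635} = \frac{12755 - 5399}{-30086 - 32635} = \frac{7356}{-62721} = 7356 \left(- \frac{1}{62721}\right) = - \frac{2452}{20907}$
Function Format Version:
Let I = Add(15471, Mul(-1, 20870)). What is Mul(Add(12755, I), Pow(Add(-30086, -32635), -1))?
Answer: Rational(-2452, 20907) ≈ -0.11728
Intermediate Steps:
I = -5399 (I = Add(15471, -20870) = -5399)
Mul(Add(12755, I), Pow(Add(-30086, -32635), -1)) = Mul(Add(12755, -5399), Pow(Add(-30086, -32635), -1)) = Mul(7356, Pow(-62721, -1)) = Mul(7356, Rational(-1, 62721)) = Rational(-2452, 20907)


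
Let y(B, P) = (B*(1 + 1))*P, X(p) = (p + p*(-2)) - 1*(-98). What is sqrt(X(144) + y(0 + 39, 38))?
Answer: sqrt(2918) ≈ 54.018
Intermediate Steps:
X(p) = 98 - p (X(p) = (p - 2*p) + 98 = -p + 98 = 98 - p)
y(B, P) = 2*B*P (y(B, P) = (B*2)*P = (2*B)*P = 2*B*P)
sqrt(X(144) + y(0 + 39, 38)) = sqrt((98 - 1*144) + 2*(0 + 39)*38) = sqrt((98 - 144) + 2*39*38) = sqrt(-46 + 2964) = sqrt(2918)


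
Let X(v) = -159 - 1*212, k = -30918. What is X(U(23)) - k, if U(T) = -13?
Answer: 30547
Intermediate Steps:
X(v) = -371 (X(v) = -159 - 212 = -371)
X(U(23)) - k = -371 - 1*(-30918) = -371 + 30918 = 30547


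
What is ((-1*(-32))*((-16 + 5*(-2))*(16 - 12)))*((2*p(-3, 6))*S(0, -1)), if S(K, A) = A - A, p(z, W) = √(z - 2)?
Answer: 0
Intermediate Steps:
p(z, W) = √(-2 + z)
S(K, A) = 0
((-1*(-32))*((-16 + 5*(-2))*(16 - 12)))*((2*p(-3, 6))*S(0, -1)) = ((-1*(-32))*((-16 + 5*(-2))*(16 - 12)))*((2*√(-2 - 3))*0) = (32*((-16 - 10)*4))*((2*√(-5))*0) = (32*(-26*4))*((2*(I*√5))*0) = (32*(-104))*((2*I*√5)*0) = -3328*0 = 0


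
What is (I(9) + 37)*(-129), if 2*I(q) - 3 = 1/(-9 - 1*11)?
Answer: -198531/40 ≈ -4963.3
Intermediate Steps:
I(q) = 59/40 (I(q) = 3/2 + 1/(2*(-9 - 1*11)) = 3/2 + 1/(2*(-9 - 11)) = 3/2 + (½)/(-20) = 3/2 + (½)*(-1/20) = 3/2 - 1/40 = 59/40)
(I(9) + 37)*(-129) = (59/40 + 37)*(-129) = (1539/40)*(-129) = -198531/40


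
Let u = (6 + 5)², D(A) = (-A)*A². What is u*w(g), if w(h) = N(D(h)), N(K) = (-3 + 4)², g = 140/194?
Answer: 121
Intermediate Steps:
g = 70/97 (g = 140*(1/194) = 70/97 ≈ 0.72165)
D(A) = -A³
N(K) = 1 (N(K) = 1² = 1)
u = 121 (u = 11² = 121)
w(h) = 1
u*w(g) = 121*1 = 121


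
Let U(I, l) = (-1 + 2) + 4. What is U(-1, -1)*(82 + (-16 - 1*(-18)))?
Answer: 420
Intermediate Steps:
U(I, l) = 5 (U(I, l) = 1 + 4 = 5)
U(-1, -1)*(82 + (-16 - 1*(-18))) = 5*(82 + (-16 - 1*(-18))) = 5*(82 + (-16 + 18)) = 5*(82 + 2) = 5*84 = 420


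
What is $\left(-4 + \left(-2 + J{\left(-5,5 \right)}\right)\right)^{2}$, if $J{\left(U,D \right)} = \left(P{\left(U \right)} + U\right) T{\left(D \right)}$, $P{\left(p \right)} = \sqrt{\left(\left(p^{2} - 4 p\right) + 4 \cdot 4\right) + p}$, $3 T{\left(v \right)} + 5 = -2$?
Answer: $337 - \frac{476 \sqrt{14}}{9} \approx 139.11$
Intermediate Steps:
$T{\left(v \right)} = - \frac{7}{3}$ ($T{\left(v \right)} = - \frac{5}{3} + \frac{1}{3} \left(-2\right) = - \frac{5}{3} - \frac{2}{3} = - \frac{7}{3}$)
$P{\left(p \right)} = \sqrt{16 + p^{2} - 3 p}$ ($P{\left(p \right)} = \sqrt{\left(\left(p^{2} - 4 p\right) + 16\right) + p} = \sqrt{\left(16 + p^{2} - 4 p\right) + p} = \sqrt{16 + p^{2} - 3 p}$)
$J{\left(U,D \right)} = - \frac{7 U}{3} - \frac{7 \sqrt{16 + U^{2} - 3 U}}{3}$ ($J{\left(U,D \right)} = \left(\sqrt{16 + U^{2} - 3 U} + U\right) \left(- \frac{7}{3}\right) = \left(U + \sqrt{16 + U^{2} - 3 U}\right) \left(- \frac{7}{3}\right) = - \frac{7 U}{3} - \frac{7 \sqrt{16 + U^{2} - 3 U}}{3}$)
$\left(-4 + \left(-2 + J{\left(-5,5 \right)}\right)\right)^{2} = \left(-4 - \left(- \frac{29}{3} + \frac{7 \sqrt{16 + \left(-5\right)^{2} - -15}}{3}\right)\right)^{2} = \left(-4 + \left(-2 + \left(\frac{35}{3} - \frac{7 \sqrt{16 + 25 + 15}}{3}\right)\right)\right)^{2} = \left(-4 + \left(-2 + \left(\frac{35}{3} - \frac{7 \sqrt{56}}{3}\right)\right)\right)^{2} = \left(-4 + \left(-2 + \left(\frac{35}{3} - \frac{7 \cdot 2 \sqrt{14}}{3}\right)\right)\right)^{2} = \left(-4 + \left(-2 + \left(\frac{35}{3} - \frac{14 \sqrt{14}}{3}\right)\right)\right)^{2} = \left(-4 + \left(\frac{29}{3} - \frac{14 \sqrt{14}}{3}\right)\right)^{2} = \left(\frac{17}{3} - \frac{14 \sqrt{14}}{3}\right)^{2}$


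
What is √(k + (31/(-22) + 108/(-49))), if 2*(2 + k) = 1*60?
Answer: 3*√64262/154 ≈ 4.9383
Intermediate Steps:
k = 28 (k = -2 + (1*60)/2 = -2 + (½)*60 = -2 + 30 = 28)
√(k + (31/(-22) + 108/(-49))) = √(28 + (31/(-22) + 108/(-49))) = √(28 + (31*(-1/22) + 108*(-1/49))) = √(28 + (-31/22 - 108/49)) = √(28 - 3895/1078) = √(26289/1078) = 3*√64262/154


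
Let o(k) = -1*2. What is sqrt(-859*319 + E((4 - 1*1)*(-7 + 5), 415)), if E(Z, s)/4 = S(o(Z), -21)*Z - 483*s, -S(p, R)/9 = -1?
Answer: I*sqrt(1076017) ≈ 1037.3*I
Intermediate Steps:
o(k) = -2
S(p, R) = 9 (S(p, R) = -9*(-1) = 9)
E(Z, s) = -1932*s + 36*Z (E(Z, s) = 4*(9*Z - 483*s) = 4*(-483*s + 9*Z) = -1932*s + 36*Z)
sqrt(-859*319 + E((4 - 1*1)*(-7 + 5), 415)) = sqrt(-859*319 + (-1932*415 + 36*((4 - 1*1)*(-7 + 5)))) = sqrt(-274021 + (-801780 + 36*((4 - 1)*(-2)))) = sqrt(-274021 + (-801780 + 36*(3*(-2)))) = sqrt(-274021 + (-801780 + 36*(-6))) = sqrt(-274021 + (-801780 - 216)) = sqrt(-274021 - 801996) = sqrt(-1076017) = I*sqrt(1076017)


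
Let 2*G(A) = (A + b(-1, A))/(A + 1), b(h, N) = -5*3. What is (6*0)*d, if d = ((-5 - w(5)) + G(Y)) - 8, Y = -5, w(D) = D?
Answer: 0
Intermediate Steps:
b(h, N) = -15
G(A) = (-15 + A)/(2*(1 + A)) (G(A) = ((A - 15)/(A + 1))/2 = ((-15 + A)/(1 + A))/2 = (-15 + A)/(2*(1 + A)))
d = -31/2 (d = ((-5 - 1*5) + (-15 - 5)/(2*(1 - 5))) - 8 = ((-5 - 5) + (½)*(-20)/(-4)) - 8 = (-10 + (½)*(-¼)*(-20)) - 8 = (-10 + 5/2) - 8 = -15/2 - 8 = -31/2 ≈ -15.500)
(6*0)*d = (6*0)*(-31/2) = 0*(-31/2) = 0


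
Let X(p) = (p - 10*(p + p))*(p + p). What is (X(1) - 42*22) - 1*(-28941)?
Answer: 27979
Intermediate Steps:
X(p) = -38*p**2 (X(p) = (p - 20*p)*(2*p) = (-19*p)*(2*p) = -38*p**2)
(X(1) - 42*22) - 1*(-28941) = (-38*1**2 - 42*22) - 1*(-28941) = (-38*1 - 924) + 28941 = (-38 - 924) + 28941 = -962 + 28941 = 27979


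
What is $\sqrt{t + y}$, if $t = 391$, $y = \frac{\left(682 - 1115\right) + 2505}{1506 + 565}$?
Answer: $\frac{\sqrt{1681306143}}{2071} \approx 19.799$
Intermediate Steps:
$y = \frac{2072}{2071}$ ($y = \frac{\left(682 - 1115\right) + 2505}{2071} = \left(-433 + 2505\right) \frac{1}{2071} = 2072 \cdot \frac{1}{2071} = \frac{2072}{2071} \approx 1.0005$)
$\sqrt{t + y} = \sqrt{391 + \frac{2072}{2071}} = \sqrt{\frac{811833}{2071}} = \frac{\sqrt{1681306143}}{2071}$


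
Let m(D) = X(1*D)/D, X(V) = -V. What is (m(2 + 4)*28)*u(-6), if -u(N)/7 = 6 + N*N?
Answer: 8232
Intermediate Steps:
m(D) = -1 (m(D) = (-D)/D = -1)
u(N) = -42 - 7*N² (u(N) = -7*(6 + N*N) = -7*(6 + N²) = -42 - 7*N²)
(m(2 + 4)*28)*u(-6) = (-1*28)*(-42 - 7*(-6)²) = -28*(-42 - 7*36) = -28*(-42 - 252) = -28*(-294) = 8232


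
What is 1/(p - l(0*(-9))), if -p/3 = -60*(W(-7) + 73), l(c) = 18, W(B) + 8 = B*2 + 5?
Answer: 1/10062 ≈ 9.9384e-5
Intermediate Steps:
W(B) = -3 + 2*B (W(B) = -8 + (B*2 + 5) = -8 + (2*B + 5) = -8 + (5 + 2*B) = -3 + 2*B)
p = 10080 (p = -(-180)*((-3 + 2*(-7)) + 73) = -(-180)*((-3 - 14) + 73) = -(-180)*(-17 + 73) = -(-180)*56 = -3*(-3360) = 10080)
1/(p - l(0*(-9))) = 1/(10080 - 1*18) = 1/(10080 - 18) = 1/10062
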